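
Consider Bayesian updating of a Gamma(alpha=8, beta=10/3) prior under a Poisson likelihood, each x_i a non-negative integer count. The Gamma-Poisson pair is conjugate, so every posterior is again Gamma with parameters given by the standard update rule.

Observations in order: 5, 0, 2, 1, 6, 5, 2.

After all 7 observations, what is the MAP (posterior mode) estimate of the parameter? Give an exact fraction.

obs 1: x=5 → posterior Gamma(13, 13/3)
obs 2: x=0 → posterior Gamma(13, 16/3)
obs 3: x=2 → posterior Gamma(15, 19/3)
obs 4: x=1 → posterior Gamma(16, 22/3)
obs 5: x=6 → posterior Gamma(22, 25/3)
obs 6: x=5 → posterior Gamma(27, 28/3)
obs 7: x=2 → posterior Gamma(29, 31/3)

84/31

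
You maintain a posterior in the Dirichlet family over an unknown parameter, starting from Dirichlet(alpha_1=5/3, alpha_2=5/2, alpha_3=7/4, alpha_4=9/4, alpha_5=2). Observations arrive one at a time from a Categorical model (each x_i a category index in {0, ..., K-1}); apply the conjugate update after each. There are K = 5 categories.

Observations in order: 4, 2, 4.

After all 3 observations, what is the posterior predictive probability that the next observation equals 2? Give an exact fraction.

obs 1: x=4 → posterior Dirichlet(5/3, 5/2, 7/4, 9/4, 3)
obs 2: x=2 → posterior Dirichlet(5/3, 5/2, 11/4, 9/4, 3)
obs 3: x=4 → posterior Dirichlet(5/3, 5/2, 11/4, 9/4, 4)

33/158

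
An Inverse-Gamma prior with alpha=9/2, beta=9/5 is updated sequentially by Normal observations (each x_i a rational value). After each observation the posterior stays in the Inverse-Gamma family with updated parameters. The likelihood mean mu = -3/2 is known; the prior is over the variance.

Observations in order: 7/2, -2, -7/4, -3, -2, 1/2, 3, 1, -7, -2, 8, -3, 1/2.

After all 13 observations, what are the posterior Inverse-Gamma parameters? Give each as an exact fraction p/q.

alpha=11, beta=15113/160

obs 1: x=7/2 → posterior Inverse-Gamma(5, 143/10)
obs 2: x=-2 → posterior Inverse-Gamma(11/2, 577/40)
obs 3: x=-7/4 → posterior Inverse-Gamma(6, 2313/160)
obs 4: x=-3 → posterior Inverse-Gamma(13/2, 2493/160)
obs 5: x=-2 → posterior Inverse-Gamma(7, 2513/160)
obs 6: x=1/2 → posterior Inverse-Gamma(15/2, 2833/160)
obs 7: x=3 → posterior Inverse-Gamma(8, 4453/160)
obs 8: x=1 → posterior Inverse-Gamma(17/2, 4953/160)
obs 9: x=-7 → posterior Inverse-Gamma(9, 7373/160)
obs 10: x=-2 → posterior Inverse-Gamma(19/2, 7393/160)
obs 11: x=8 → posterior Inverse-Gamma(10, 14613/160)
obs 12: x=-3 → posterior Inverse-Gamma(21/2, 14793/160)
obs 13: x=1/2 → posterior Inverse-Gamma(11, 15113/160)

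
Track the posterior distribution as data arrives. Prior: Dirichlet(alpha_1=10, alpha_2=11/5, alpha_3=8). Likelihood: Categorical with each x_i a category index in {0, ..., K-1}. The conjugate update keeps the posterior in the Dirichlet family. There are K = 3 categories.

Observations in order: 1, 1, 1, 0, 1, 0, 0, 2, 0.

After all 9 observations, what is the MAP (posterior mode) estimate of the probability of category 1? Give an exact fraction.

obs 1: x=1 → posterior Dirichlet(10, 16/5, 8)
obs 2: x=1 → posterior Dirichlet(10, 21/5, 8)
obs 3: x=1 → posterior Dirichlet(10, 26/5, 8)
obs 4: x=0 → posterior Dirichlet(11, 26/5, 8)
obs 5: x=1 → posterior Dirichlet(11, 31/5, 8)
obs 6: x=0 → posterior Dirichlet(12, 31/5, 8)
obs 7: x=0 → posterior Dirichlet(13, 31/5, 8)
obs 8: x=2 → posterior Dirichlet(13, 31/5, 9)
obs 9: x=0 → posterior Dirichlet(14, 31/5, 9)

26/131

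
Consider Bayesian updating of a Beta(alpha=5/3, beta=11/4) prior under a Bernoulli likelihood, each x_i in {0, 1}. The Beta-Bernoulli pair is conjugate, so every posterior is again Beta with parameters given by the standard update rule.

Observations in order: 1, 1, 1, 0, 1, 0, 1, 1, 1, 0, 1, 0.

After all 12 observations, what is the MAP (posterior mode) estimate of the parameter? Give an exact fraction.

104/173

obs 1: x=1 → posterior Beta(8/3, 11/4)
obs 2: x=1 → posterior Beta(11/3, 11/4)
obs 3: x=1 → posterior Beta(14/3, 11/4)
obs 4: x=0 → posterior Beta(14/3, 15/4)
obs 5: x=1 → posterior Beta(17/3, 15/4)
obs 6: x=0 → posterior Beta(17/3, 19/4)
obs 7: x=1 → posterior Beta(20/3, 19/4)
obs 8: x=1 → posterior Beta(23/3, 19/4)
obs 9: x=1 → posterior Beta(26/3, 19/4)
obs 10: x=0 → posterior Beta(26/3, 23/4)
obs 11: x=1 → posterior Beta(29/3, 23/4)
obs 12: x=0 → posterior Beta(29/3, 27/4)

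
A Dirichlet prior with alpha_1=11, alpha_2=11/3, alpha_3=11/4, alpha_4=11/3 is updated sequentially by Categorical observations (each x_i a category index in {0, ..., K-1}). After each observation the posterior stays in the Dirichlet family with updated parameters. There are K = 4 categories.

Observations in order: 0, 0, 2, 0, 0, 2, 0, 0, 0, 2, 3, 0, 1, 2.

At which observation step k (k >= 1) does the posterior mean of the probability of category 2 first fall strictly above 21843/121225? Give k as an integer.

obs 1: x=0 → posterior Dirichlet(12, 11/3, 11/4, 11/3)
obs 2: x=0 → posterior Dirichlet(13, 11/3, 11/4, 11/3)
obs 3: x=2 → posterior Dirichlet(13, 11/3, 15/4, 11/3)
obs 4: x=0 → posterior Dirichlet(14, 11/3, 15/4, 11/3)
obs 5: x=0 → posterior Dirichlet(15, 11/3, 15/4, 11/3)
obs 6: x=2 → posterior Dirichlet(15, 11/3, 19/4, 11/3)
obs 7: x=0 → posterior Dirichlet(16, 11/3, 19/4, 11/3)
obs 8: x=0 → posterior Dirichlet(17, 11/3, 19/4, 11/3)
obs 9: x=0 → posterior Dirichlet(18, 11/3, 19/4, 11/3)
obs 10: x=2 → posterior Dirichlet(18, 11/3, 23/4, 11/3)
obs 11: x=3 → posterior Dirichlet(18, 11/3, 23/4, 14/3)
obs 12: x=0 → posterior Dirichlet(19, 11/3, 23/4, 14/3)
obs 13: x=1 → posterior Dirichlet(19, 14/3, 23/4, 14/3)
obs 14: x=2 → posterior Dirichlet(19, 14/3, 27/4, 14/3)

k = 10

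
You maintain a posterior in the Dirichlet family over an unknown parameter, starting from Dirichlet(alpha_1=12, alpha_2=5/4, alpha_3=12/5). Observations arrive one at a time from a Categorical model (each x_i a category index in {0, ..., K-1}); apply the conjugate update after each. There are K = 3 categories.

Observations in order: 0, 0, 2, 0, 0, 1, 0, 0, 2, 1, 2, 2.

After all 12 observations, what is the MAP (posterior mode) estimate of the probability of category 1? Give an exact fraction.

obs 1: x=0 → posterior Dirichlet(13, 5/4, 12/5)
obs 2: x=0 → posterior Dirichlet(14, 5/4, 12/5)
obs 3: x=2 → posterior Dirichlet(14, 5/4, 17/5)
obs 4: x=0 → posterior Dirichlet(15, 5/4, 17/5)
obs 5: x=0 → posterior Dirichlet(16, 5/4, 17/5)
obs 6: x=1 → posterior Dirichlet(16, 9/4, 17/5)
obs 7: x=0 → posterior Dirichlet(17, 9/4, 17/5)
obs 8: x=0 → posterior Dirichlet(18, 9/4, 17/5)
obs 9: x=2 → posterior Dirichlet(18, 9/4, 22/5)
obs 10: x=1 → posterior Dirichlet(18, 13/4, 22/5)
obs 11: x=2 → posterior Dirichlet(18, 13/4, 27/5)
obs 12: x=2 → posterior Dirichlet(18, 13/4, 32/5)

45/493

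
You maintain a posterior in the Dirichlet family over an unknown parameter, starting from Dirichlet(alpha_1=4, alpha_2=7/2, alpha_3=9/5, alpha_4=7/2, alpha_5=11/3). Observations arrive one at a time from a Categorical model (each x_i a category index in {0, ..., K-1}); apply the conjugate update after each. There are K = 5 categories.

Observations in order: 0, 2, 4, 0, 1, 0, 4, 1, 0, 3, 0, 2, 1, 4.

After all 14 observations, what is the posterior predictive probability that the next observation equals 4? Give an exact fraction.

obs 1: x=0 → posterior Dirichlet(5, 7/2, 9/5, 7/2, 11/3)
obs 2: x=2 → posterior Dirichlet(5, 7/2, 14/5, 7/2, 11/3)
obs 3: x=4 → posterior Dirichlet(5, 7/2, 14/5, 7/2, 14/3)
obs 4: x=0 → posterior Dirichlet(6, 7/2, 14/5, 7/2, 14/3)
obs 5: x=1 → posterior Dirichlet(6, 9/2, 14/5, 7/2, 14/3)
obs 6: x=0 → posterior Dirichlet(7, 9/2, 14/5, 7/2, 14/3)
obs 7: x=4 → posterior Dirichlet(7, 9/2, 14/5, 7/2, 17/3)
obs 8: x=1 → posterior Dirichlet(7, 11/2, 14/5, 7/2, 17/3)
obs 9: x=0 → posterior Dirichlet(8, 11/2, 14/5, 7/2, 17/3)
obs 10: x=3 → posterior Dirichlet(8, 11/2, 14/5, 9/2, 17/3)
obs 11: x=0 → posterior Dirichlet(9, 11/2, 14/5, 9/2, 17/3)
obs 12: x=2 → posterior Dirichlet(9, 11/2, 19/5, 9/2, 17/3)
obs 13: x=1 → posterior Dirichlet(9, 13/2, 19/5, 9/2, 17/3)
obs 14: x=4 → posterior Dirichlet(9, 13/2, 19/5, 9/2, 20/3)

100/457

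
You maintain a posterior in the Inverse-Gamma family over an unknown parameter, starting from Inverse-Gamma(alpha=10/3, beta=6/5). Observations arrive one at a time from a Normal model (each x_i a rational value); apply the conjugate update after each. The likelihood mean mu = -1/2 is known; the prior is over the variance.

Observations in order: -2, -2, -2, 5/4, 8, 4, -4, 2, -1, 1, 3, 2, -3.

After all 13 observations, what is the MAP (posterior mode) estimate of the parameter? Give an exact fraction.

obs 1: x=-2 → posterior Inverse-Gamma(23/6, 93/40)
obs 2: x=-2 → posterior Inverse-Gamma(13/3, 69/20)
obs 3: x=-2 → posterior Inverse-Gamma(29/6, 183/40)
obs 4: x=5/4 → posterior Inverse-Gamma(16/3, 977/160)
obs 5: x=8 → posterior Inverse-Gamma(35/6, 6757/160)
obs 6: x=4 → posterior Inverse-Gamma(19/3, 8377/160)
obs 7: x=-4 → posterior Inverse-Gamma(41/6, 9357/160)
obs 8: x=2 → posterior Inverse-Gamma(22/3, 9857/160)
obs 9: x=-1 → posterior Inverse-Gamma(47/6, 9877/160)
obs 10: x=1 → posterior Inverse-Gamma(25/3, 10057/160)
obs 11: x=3 → posterior Inverse-Gamma(53/6, 11037/160)
obs 12: x=2 → posterior Inverse-Gamma(28/3, 11537/160)
obs 13: x=-3 → posterior Inverse-Gamma(59/6, 12037/160)

36111/5200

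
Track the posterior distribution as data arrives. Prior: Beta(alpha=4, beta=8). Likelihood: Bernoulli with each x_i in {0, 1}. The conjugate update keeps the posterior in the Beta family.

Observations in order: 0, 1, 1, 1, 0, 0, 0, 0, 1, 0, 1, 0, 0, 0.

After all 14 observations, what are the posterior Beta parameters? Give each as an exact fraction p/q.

obs 1: x=0 → posterior Beta(4, 9)
obs 2: x=1 → posterior Beta(5, 9)
obs 3: x=1 → posterior Beta(6, 9)
obs 4: x=1 → posterior Beta(7, 9)
obs 5: x=0 → posterior Beta(7, 10)
obs 6: x=0 → posterior Beta(7, 11)
obs 7: x=0 → posterior Beta(7, 12)
obs 8: x=0 → posterior Beta(7, 13)
obs 9: x=1 → posterior Beta(8, 13)
obs 10: x=0 → posterior Beta(8, 14)
obs 11: x=1 → posterior Beta(9, 14)
obs 12: x=0 → posterior Beta(9, 15)
obs 13: x=0 → posterior Beta(9, 16)
obs 14: x=0 → posterior Beta(9, 17)

alpha=9, beta=17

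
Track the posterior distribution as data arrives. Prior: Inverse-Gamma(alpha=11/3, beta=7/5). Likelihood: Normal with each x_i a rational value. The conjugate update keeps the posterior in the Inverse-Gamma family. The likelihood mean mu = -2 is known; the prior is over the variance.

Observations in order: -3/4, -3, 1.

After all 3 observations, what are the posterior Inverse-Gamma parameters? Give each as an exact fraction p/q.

alpha=31/6, beta=1149/160

obs 1: x=-3/4 → posterior Inverse-Gamma(25/6, 349/160)
obs 2: x=-3 → posterior Inverse-Gamma(14/3, 429/160)
obs 3: x=1 → posterior Inverse-Gamma(31/6, 1149/160)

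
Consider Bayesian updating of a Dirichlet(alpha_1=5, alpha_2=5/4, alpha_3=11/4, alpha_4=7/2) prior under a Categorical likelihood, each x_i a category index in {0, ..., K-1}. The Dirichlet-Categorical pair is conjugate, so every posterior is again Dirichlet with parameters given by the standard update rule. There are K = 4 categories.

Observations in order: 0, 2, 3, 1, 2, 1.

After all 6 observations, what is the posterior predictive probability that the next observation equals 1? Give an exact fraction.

13/74

obs 1: x=0 → posterior Dirichlet(6, 5/4, 11/4, 7/2)
obs 2: x=2 → posterior Dirichlet(6, 5/4, 15/4, 7/2)
obs 3: x=3 → posterior Dirichlet(6, 5/4, 15/4, 9/2)
obs 4: x=1 → posterior Dirichlet(6, 9/4, 15/4, 9/2)
obs 5: x=2 → posterior Dirichlet(6, 9/4, 19/4, 9/2)
obs 6: x=1 → posterior Dirichlet(6, 13/4, 19/4, 9/2)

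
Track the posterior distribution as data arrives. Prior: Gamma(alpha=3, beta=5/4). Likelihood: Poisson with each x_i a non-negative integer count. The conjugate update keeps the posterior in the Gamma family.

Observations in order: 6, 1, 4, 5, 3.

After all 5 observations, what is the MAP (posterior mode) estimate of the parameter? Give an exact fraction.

84/25

obs 1: x=6 → posterior Gamma(9, 9/4)
obs 2: x=1 → posterior Gamma(10, 13/4)
obs 3: x=4 → posterior Gamma(14, 17/4)
obs 4: x=5 → posterior Gamma(19, 21/4)
obs 5: x=3 → posterior Gamma(22, 25/4)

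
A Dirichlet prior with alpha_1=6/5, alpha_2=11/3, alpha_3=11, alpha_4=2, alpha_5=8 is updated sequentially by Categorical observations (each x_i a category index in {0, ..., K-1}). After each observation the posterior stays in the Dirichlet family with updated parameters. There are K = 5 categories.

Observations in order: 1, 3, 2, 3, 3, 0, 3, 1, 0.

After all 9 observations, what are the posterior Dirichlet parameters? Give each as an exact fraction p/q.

alpha_1=16/5, alpha_2=17/3, alpha_3=12, alpha_4=6, alpha_5=8

obs 1: x=1 → posterior Dirichlet(6/5, 14/3, 11, 2, 8)
obs 2: x=3 → posterior Dirichlet(6/5, 14/3, 11, 3, 8)
obs 3: x=2 → posterior Dirichlet(6/5, 14/3, 12, 3, 8)
obs 4: x=3 → posterior Dirichlet(6/5, 14/3, 12, 4, 8)
obs 5: x=3 → posterior Dirichlet(6/5, 14/3, 12, 5, 8)
obs 6: x=0 → posterior Dirichlet(11/5, 14/3, 12, 5, 8)
obs 7: x=3 → posterior Dirichlet(11/5, 14/3, 12, 6, 8)
obs 8: x=1 → posterior Dirichlet(11/5, 17/3, 12, 6, 8)
obs 9: x=0 → posterior Dirichlet(16/5, 17/3, 12, 6, 8)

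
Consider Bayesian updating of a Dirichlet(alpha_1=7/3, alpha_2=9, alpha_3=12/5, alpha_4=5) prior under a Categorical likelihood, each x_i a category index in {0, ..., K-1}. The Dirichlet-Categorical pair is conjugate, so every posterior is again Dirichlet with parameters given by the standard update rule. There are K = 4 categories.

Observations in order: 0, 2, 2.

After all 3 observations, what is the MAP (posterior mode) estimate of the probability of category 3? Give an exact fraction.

30/133

obs 1: x=0 → posterior Dirichlet(10/3, 9, 12/5, 5)
obs 2: x=2 → posterior Dirichlet(10/3, 9, 17/5, 5)
obs 3: x=2 → posterior Dirichlet(10/3, 9, 22/5, 5)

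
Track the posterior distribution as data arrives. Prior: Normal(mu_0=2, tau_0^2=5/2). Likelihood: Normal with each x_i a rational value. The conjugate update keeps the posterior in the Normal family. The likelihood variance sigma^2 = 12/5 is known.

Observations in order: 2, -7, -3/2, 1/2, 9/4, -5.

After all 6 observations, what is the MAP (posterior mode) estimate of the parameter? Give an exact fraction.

obs 1: x=2 → posterior Normal(2, 60/49)
obs 2: x=-7 → posterior Normal(-77/74, 30/37)
obs 3: x=-3/2 → posterior Normal(-229/198, 20/33)
obs 4: x=1/2 → posterior Normal(-51/62, 15/31)
obs 5: x=9/4 → posterior Normal(-183/596, 60/149)
obs 6: x=-5 → posterior Normal(-683/696, 10/29)

-683/696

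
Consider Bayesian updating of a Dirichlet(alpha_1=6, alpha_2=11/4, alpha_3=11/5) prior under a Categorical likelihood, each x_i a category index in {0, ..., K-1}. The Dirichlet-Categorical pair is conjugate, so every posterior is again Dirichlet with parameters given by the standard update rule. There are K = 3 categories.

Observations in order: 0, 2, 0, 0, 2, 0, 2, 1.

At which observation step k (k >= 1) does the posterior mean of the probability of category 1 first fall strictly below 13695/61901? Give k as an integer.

obs 1: x=0 → posterior Dirichlet(7, 11/4, 11/5)
obs 2: x=2 → posterior Dirichlet(7, 11/4, 16/5)
obs 3: x=0 → posterior Dirichlet(8, 11/4, 16/5)
obs 4: x=0 → posterior Dirichlet(9, 11/4, 16/5)
obs 5: x=2 → posterior Dirichlet(9, 11/4, 21/5)
obs 6: x=0 → posterior Dirichlet(10, 11/4, 21/5)
obs 7: x=2 → posterior Dirichlet(10, 11/4, 26/5)
obs 8: x=1 → posterior Dirichlet(10, 15/4, 26/5)

k = 2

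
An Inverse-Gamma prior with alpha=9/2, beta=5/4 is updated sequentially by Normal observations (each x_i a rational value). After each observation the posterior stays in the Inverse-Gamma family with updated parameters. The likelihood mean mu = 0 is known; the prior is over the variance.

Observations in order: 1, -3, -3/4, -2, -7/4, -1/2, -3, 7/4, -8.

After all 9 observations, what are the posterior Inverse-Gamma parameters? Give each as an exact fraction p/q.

obs 1: x=1 → posterior Inverse-Gamma(5, 7/4)
obs 2: x=-3 → posterior Inverse-Gamma(11/2, 25/4)
obs 3: x=-3/4 → posterior Inverse-Gamma(6, 209/32)
obs 4: x=-2 → posterior Inverse-Gamma(13/2, 273/32)
obs 5: x=-7/4 → posterior Inverse-Gamma(7, 161/16)
obs 6: x=-1/2 → posterior Inverse-Gamma(15/2, 163/16)
obs 7: x=-3 → posterior Inverse-Gamma(8, 235/16)
obs 8: x=7/4 → posterior Inverse-Gamma(17/2, 519/32)
obs 9: x=-8 → posterior Inverse-Gamma(9, 1543/32)

alpha=9, beta=1543/32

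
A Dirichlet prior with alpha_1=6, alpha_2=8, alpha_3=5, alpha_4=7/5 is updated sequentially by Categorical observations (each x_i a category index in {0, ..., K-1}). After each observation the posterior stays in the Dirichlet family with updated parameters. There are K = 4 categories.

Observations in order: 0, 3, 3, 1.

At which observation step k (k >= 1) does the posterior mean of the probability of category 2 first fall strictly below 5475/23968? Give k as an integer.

obs 1: x=0 → posterior Dirichlet(7, 8, 5, 7/5)
obs 2: x=3 → posterior Dirichlet(7, 8, 5, 12/5)
obs 3: x=3 → posterior Dirichlet(7, 8, 5, 17/5)
obs 4: x=1 → posterior Dirichlet(7, 9, 5, 17/5)

k = 2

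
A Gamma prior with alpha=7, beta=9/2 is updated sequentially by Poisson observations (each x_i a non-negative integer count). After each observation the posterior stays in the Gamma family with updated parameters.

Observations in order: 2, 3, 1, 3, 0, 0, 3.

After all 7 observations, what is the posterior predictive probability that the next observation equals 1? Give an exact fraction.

2835387895248447001352522506/9094947017729282379150390625

obs 1: x=2 → posterior Gamma(9, 11/2)
obs 2: x=3 → posterior Gamma(12, 13/2)
obs 3: x=1 → posterior Gamma(13, 15/2)
obs 4: x=3 → posterior Gamma(16, 17/2)
obs 5: x=0 → posterior Gamma(16, 19/2)
obs 6: x=0 → posterior Gamma(16, 21/2)
obs 7: x=3 → posterior Gamma(19, 23/2)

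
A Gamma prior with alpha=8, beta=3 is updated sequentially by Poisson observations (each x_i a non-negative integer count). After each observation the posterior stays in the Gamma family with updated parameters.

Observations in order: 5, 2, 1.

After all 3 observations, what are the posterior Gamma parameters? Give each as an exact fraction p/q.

alpha=16, beta=6

obs 1: x=5 → posterior Gamma(13, 4)
obs 2: x=2 → posterior Gamma(15, 5)
obs 3: x=1 → posterior Gamma(16, 6)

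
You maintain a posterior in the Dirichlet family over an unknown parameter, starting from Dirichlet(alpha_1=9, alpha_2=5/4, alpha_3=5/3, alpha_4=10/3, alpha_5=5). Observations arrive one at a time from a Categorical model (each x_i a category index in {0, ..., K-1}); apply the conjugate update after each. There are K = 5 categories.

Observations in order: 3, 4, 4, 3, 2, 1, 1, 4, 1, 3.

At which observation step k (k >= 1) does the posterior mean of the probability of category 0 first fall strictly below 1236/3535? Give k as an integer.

obs 1: x=3 → posterior Dirichlet(9, 5/4, 5/3, 13/3, 5)
obs 2: x=4 → posterior Dirichlet(9, 5/4, 5/3, 13/3, 6)
obs 3: x=4 → posterior Dirichlet(9, 5/4, 5/3, 13/3, 7)
obs 4: x=3 → posterior Dirichlet(9, 5/4, 5/3, 16/3, 7)
obs 5: x=2 → posterior Dirichlet(9, 5/4, 8/3, 16/3, 7)
obs 6: x=1 → posterior Dirichlet(9, 9/4, 8/3, 16/3, 7)
obs 7: x=1 → posterior Dirichlet(9, 13/4, 8/3, 16/3, 7)
obs 8: x=4 → posterior Dirichlet(9, 13/4, 8/3, 16/3, 8)
obs 9: x=1 → posterior Dirichlet(9, 17/4, 8/3, 16/3, 8)
obs 10: x=3 → posterior Dirichlet(9, 17/4, 8/3, 19/3, 8)

k = 6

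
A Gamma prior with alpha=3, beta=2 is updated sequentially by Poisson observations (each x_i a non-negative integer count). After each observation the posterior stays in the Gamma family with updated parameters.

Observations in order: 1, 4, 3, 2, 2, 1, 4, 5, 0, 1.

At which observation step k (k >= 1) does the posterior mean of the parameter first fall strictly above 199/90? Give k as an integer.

k = 7

obs 1: x=1 → posterior Gamma(4, 3)
obs 2: x=4 → posterior Gamma(8, 4)
obs 3: x=3 → posterior Gamma(11, 5)
obs 4: x=2 → posterior Gamma(13, 6)
obs 5: x=2 → posterior Gamma(15, 7)
obs 6: x=1 → posterior Gamma(16, 8)
obs 7: x=4 → posterior Gamma(20, 9)
obs 8: x=5 → posterior Gamma(25, 10)
obs 9: x=0 → posterior Gamma(25, 11)
obs 10: x=1 → posterior Gamma(26, 12)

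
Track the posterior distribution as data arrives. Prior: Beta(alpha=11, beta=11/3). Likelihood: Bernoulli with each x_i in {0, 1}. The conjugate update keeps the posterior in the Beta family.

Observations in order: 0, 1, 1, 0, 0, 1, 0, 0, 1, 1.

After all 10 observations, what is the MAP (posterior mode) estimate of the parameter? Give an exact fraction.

obs 1: x=0 → posterior Beta(11, 14/3)
obs 2: x=1 → posterior Beta(12, 14/3)
obs 3: x=1 → posterior Beta(13, 14/3)
obs 4: x=0 → posterior Beta(13, 17/3)
obs 5: x=0 → posterior Beta(13, 20/3)
obs 6: x=1 → posterior Beta(14, 20/3)
obs 7: x=0 → posterior Beta(14, 23/3)
obs 8: x=0 → posterior Beta(14, 26/3)
obs 9: x=1 → posterior Beta(15, 26/3)
obs 10: x=1 → posterior Beta(16, 26/3)

45/68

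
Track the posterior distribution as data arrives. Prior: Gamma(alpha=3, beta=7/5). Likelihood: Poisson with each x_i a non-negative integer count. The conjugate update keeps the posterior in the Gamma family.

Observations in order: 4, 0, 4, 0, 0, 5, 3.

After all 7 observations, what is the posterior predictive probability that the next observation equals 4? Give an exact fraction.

obs 1: x=4 → posterior Gamma(7, 12/5)
obs 2: x=0 → posterior Gamma(7, 17/5)
obs 3: x=4 → posterior Gamma(11, 22/5)
obs 4: x=0 → posterior Gamma(11, 27/5)
obs 5: x=0 → posterior Gamma(11, 32/5)
obs 6: x=5 → posterior Gamma(16, 37/5)
obs 7: x=3 → posterior Gamma(19, 42/5)

31756370878143350737673719976755200000/287243845682065590744605010781602099023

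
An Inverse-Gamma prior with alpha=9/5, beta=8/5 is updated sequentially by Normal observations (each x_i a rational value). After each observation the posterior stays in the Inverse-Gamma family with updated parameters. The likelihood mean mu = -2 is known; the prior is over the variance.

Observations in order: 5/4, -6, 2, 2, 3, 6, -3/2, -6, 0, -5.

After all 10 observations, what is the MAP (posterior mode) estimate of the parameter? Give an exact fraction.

14401/1248

obs 1: x=5/4 → posterior Inverse-Gamma(23/10, 1101/160)
obs 2: x=-6 → posterior Inverse-Gamma(14/5, 2381/160)
obs 3: x=2 → posterior Inverse-Gamma(33/10, 3661/160)
obs 4: x=2 → posterior Inverse-Gamma(19/5, 4941/160)
obs 5: x=3 → posterior Inverse-Gamma(43/10, 6941/160)
obs 6: x=6 → posterior Inverse-Gamma(24/5, 12061/160)
obs 7: x=-3/2 → posterior Inverse-Gamma(53/10, 12081/160)
obs 8: x=-6 → posterior Inverse-Gamma(29/5, 13361/160)
obs 9: x=0 → posterior Inverse-Gamma(63/10, 13681/160)
obs 10: x=-5 → posterior Inverse-Gamma(34/5, 14401/160)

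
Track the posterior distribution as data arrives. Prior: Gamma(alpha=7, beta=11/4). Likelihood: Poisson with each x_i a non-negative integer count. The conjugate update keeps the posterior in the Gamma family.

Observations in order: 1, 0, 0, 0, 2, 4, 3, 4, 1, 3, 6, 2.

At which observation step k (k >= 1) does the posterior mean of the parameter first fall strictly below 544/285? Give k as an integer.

obs 1: x=1 → posterior Gamma(8, 15/4)
obs 2: x=0 → posterior Gamma(8, 19/4)
obs 3: x=0 → posterior Gamma(8, 23/4)
obs 4: x=0 → posterior Gamma(8, 27/4)
obs 5: x=2 → posterior Gamma(10, 31/4)
obs 6: x=4 → posterior Gamma(14, 35/4)
obs 7: x=3 → posterior Gamma(17, 39/4)
obs 8: x=4 → posterior Gamma(21, 43/4)
obs 9: x=1 → posterior Gamma(22, 47/4)
obs 10: x=3 → posterior Gamma(25, 51/4)
obs 11: x=6 → posterior Gamma(31, 55/4)
obs 12: x=2 → posterior Gamma(33, 59/4)

k = 2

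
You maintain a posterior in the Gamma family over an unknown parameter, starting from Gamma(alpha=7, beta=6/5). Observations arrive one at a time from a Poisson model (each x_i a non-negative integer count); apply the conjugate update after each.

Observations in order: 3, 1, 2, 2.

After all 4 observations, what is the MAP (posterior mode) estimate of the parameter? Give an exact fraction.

obs 1: x=3 → posterior Gamma(10, 11/5)
obs 2: x=1 → posterior Gamma(11, 16/5)
obs 3: x=2 → posterior Gamma(13, 21/5)
obs 4: x=2 → posterior Gamma(15, 26/5)

35/13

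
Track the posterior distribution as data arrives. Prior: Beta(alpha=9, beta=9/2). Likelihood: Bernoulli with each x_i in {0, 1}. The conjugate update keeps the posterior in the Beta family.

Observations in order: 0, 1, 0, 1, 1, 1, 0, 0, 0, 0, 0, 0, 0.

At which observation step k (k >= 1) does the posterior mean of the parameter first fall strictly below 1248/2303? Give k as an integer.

k = 11

obs 1: x=0 → posterior Beta(9, 11/2)
obs 2: x=1 → posterior Beta(10, 11/2)
obs 3: x=0 → posterior Beta(10, 13/2)
obs 4: x=1 → posterior Beta(11, 13/2)
obs 5: x=1 → posterior Beta(12, 13/2)
obs 6: x=1 → posterior Beta(13, 13/2)
obs 7: x=0 → posterior Beta(13, 15/2)
obs 8: x=0 → posterior Beta(13, 17/2)
obs 9: x=0 → posterior Beta(13, 19/2)
obs 10: x=0 → posterior Beta(13, 21/2)
obs 11: x=0 → posterior Beta(13, 23/2)
obs 12: x=0 → posterior Beta(13, 25/2)
obs 13: x=0 → posterior Beta(13, 27/2)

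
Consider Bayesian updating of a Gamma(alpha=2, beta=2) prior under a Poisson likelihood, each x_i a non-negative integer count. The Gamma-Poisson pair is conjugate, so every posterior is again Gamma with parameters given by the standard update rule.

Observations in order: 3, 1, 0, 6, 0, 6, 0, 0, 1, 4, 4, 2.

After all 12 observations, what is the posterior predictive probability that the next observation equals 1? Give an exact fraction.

50131538450646661945449291433639936/191751059232884086668491363525390625

obs 1: x=3 → posterior Gamma(5, 3)
obs 2: x=1 → posterior Gamma(6, 4)
obs 3: x=0 → posterior Gamma(6, 5)
obs 4: x=6 → posterior Gamma(12, 6)
obs 5: x=0 → posterior Gamma(12, 7)
obs 6: x=6 → posterior Gamma(18, 8)
obs 7: x=0 → posterior Gamma(18, 9)
obs 8: x=0 → posterior Gamma(18, 10)
obs 9: x=1 → posterior Gamma(19, 11)
obs 10: x=4 → posterior Gamma(23, 12)
obs 11: x=4 → posterior Gamma(27, 13)
obs 12: x=2 → posterior Gamma(29, 14)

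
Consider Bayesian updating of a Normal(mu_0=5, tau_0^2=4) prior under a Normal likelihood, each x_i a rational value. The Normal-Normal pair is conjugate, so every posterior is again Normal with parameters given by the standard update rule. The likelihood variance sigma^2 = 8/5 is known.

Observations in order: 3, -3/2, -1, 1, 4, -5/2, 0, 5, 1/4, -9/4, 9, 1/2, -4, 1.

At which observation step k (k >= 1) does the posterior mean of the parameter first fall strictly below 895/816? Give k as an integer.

k = 3

obs 1: x=3 → posterior Normal(25/7, 8/7)
obs 2: x=-3/2 → posterior Normal(35/24, 2/3)
obs 3: x=-1 → posterior Normal(25/34, 8/17)
obs 4: x=1 → posterior Normal(35/44, 4/11)
obs 5: x=4 → posterior Normal(25/18, 8/27)
obs 6: x=-5/2 → posterior Normal(25/32, 1/4)
obs 7: x=0 → posterior Normal(25/37, 8/37)
obs 8: x=5 → posterior Normal(25/21, 4/21)
obs 9: x=1/4 → posterior Normal(205/188, 8/47)
obs 10: x=-9/4 → posterior Normal(10/13, 2/13)
obs 11: x=9 → posterior Normal(85/57, 8/57)
obs 12: x=1/2 → posterior Normal(175/124, 4/31)
obs 13: x=-4 → posterior Normal(135/134, 8/67)
obs 14: x=1 → posterior Normal(145/144, 1/9)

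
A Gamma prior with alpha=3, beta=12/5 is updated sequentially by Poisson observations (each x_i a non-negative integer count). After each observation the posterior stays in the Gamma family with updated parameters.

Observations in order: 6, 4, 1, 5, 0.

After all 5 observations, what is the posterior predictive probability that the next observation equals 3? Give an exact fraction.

obs 1: x=6 → posterior Gamma(9, 17/5)
obs 2: x=4 → posterior Gamma(13, 22/5)
obs 3: x=1 → posterior Gamma(14, 27/5)
obs 4: x=5 → posterior Gamma(19, 32/5)
obs 5: x=0 → posterior Gamma(19, 37/5)

7421067393016250267010790911304375/36758379152346600050038403525246976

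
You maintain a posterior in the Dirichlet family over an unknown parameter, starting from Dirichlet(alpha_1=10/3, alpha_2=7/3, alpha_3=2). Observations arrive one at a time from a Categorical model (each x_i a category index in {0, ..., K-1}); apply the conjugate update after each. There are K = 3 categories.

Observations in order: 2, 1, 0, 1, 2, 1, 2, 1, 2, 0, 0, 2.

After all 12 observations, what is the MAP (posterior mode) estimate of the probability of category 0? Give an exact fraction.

8/25

obs 1: x=2 → posterior Dirichlet(10/3, 7/3, 3)
obs 2: x=1 → posterior Dirichlet(10/3, 10/3, 3)
obs 3: x=0 → posterior Dirichlet(13/3, 10/3, 3)
obs 4: x=1 → posterior Dirichlet(13/3, 13/3, 3)
obs 5: x=2 → posterior Dirichlet(13/3, 13/3, 4)
obs 6: x=1 → posterior Dirichlet(13/3, 16/3, 4)
obs 7: x=2 → posterior Dirichlet(13/3, 16/3, 5)
obs 8: x=1 → posterior Dirichlet(13/3, 19/3, 5)
obs 9: x=2 → posterior Dirichlet(13/3, 19/3, 6)
obs 10: x=0 → posterior Dirichlet(16/3, 19/3, 6)
obs 11: x=0 → posterior Dirichlet(19/3, 19/3, 6)
obs 12: x=2 → posterior Dirichlet(19/3, 19/3, 7)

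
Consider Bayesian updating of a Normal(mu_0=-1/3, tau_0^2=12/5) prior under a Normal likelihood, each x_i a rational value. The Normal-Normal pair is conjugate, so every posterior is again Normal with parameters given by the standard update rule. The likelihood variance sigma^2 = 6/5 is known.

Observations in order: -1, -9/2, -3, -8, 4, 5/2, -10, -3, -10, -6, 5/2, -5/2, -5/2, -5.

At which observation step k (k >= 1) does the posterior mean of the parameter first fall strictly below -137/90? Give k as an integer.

k = 2

obs 1: x=-1 → posterior Normal(-7/9, 4/5)
obs 2: x=-9/2 → posterior Normal(-34/15, 12/25)
obs 3: x=-3 → posterior Normal(-52/21, 12/35)
obs 4: x=-8 → posterior Normal(-100/27, 4/15)
obs 5: x=4 → posterior Normal(-76/33, 12/55)
obs 6: x=5/2 → posterior Normal(-61/39, 12/65)
obs 7: x=-10 → posterior Normal(-121/45, 4/25)
obs 8: x=-3 → posterior Normal(-139/51, 12/85)
obs 9: x=-10 → posterior Normal(-199/57, 12/95)
obs 10: x=-6 → posterior Normal(-235/63, 4/35)
obs 11: x=5/2 → posterior Normal(-220/69, 12/115)
obs 12: x=-5/2 → posterior Normal(-47/15, 12/125)
obs 13: x=-5/2 → posterior Normal(-250/81, 4/45)
obs 14: x=-5 → posterior Normal(-280/87, 12/145)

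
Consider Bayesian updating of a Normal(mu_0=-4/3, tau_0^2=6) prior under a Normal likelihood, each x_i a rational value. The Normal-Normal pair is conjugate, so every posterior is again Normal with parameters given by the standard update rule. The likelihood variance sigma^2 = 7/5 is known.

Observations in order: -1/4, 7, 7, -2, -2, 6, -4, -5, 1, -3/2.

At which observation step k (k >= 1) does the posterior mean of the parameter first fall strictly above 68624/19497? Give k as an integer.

obs 1: x=-1/4 → posterior Normal(-101/222, 42/37)
obs 2: x=7 → posterior Normal(1159/402, 42/67)
obs 3: x=7 → posterior Normal(2419/582, 42/97)
obs 4: x=-2 → posterior Normal(2059/762, 42/127)
obs 5: x=-2 → posterior Normal(1699/942, 42/157)
obs 6: x=6 → posterior Normal(2779/1122, 42/187)
obs 7: x=-4 → posterior Normal(2059/1302, 6/31)
obs 8: x=-5 → posterior Normal(61/78, 42/247)
obs 9: x=1 → posterior Normal(1339/1662, 42/277)
obs 10: x=-3/2 → posterior Normal(1069/1842, 42/307)

k = 3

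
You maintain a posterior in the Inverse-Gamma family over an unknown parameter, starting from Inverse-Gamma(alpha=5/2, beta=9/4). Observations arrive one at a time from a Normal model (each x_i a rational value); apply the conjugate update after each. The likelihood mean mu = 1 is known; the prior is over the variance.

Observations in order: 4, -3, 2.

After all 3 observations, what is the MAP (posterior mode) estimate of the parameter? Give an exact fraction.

61/20

obs 1: x=4 → posterior Inverse-Gamma(3, 27/4)
obs 2: x=-3 → posterior Inverse-Gamma(7/2, 59/4)
obs 3: x=2 → posterior Inverse-Gamma(4, 61/4)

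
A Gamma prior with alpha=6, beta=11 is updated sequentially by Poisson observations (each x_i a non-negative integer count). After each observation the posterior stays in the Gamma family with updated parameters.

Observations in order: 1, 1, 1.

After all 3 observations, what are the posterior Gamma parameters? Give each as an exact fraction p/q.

alpha=9, beta=14

obs 1: x=1 → posterior Gamma(7, 12)
obs 2: x=1 → posterior Gamma(8, 13)
obs 3: x=1 → posterior Gamma(9, 14)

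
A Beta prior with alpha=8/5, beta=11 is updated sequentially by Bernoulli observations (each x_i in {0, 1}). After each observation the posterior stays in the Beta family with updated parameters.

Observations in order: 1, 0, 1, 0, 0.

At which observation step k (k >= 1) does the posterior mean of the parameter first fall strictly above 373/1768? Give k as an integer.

obs 1: x=1 → posterior Beta(13/5, 11)
obs 2: x=0 → posterior Beta(13/5, 12)
obs 3: x=1 → posterior Beta(18/5, 12)
obs 4: x=0 → posterior Beta(18/5, 13)
obs 5: x=0 → posterior Beta(18/5, 14)

k = 3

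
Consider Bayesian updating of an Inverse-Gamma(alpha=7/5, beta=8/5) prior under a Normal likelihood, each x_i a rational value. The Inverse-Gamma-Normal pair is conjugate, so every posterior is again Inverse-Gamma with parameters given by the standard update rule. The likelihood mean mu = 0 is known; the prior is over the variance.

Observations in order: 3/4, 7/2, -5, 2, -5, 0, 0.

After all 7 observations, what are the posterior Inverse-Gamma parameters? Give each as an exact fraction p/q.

obs 1: x=3/4 → posterior Inverse-Gamma(19/10, 301/160)
obs 2: x=7/2 → posterior Inverse-Gamma(12/5, 1281/160)
obs 3: x=-5 → posterior Inverse-Gamma(29/10, 3281/160)
obs 4: x=2 → posterior Inverse-Gamma(17/5, 3601/160)
obs 5: x=-5 → posterior Inverse-Gamma(39/10, 5601/160)
obs 6: x=0 → posterior Inverse-Gamma(22/5, 5601/160)
obs 7: x=0 → posterior Inverse-Gamma(49/10, 5601/160)

alpha=49/10, beta=5601/160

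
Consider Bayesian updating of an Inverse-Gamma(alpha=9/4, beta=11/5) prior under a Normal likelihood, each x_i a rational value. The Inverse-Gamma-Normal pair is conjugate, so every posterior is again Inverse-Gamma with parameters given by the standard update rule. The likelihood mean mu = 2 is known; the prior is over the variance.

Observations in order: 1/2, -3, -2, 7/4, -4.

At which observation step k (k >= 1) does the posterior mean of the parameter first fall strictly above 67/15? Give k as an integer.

obs 1: x=1/2 → posterior Inverse-Gamma(11/4, 133/40)
obs 2: x=-3 → posterior Inverse-Gamma(13/4, 633/40)
obs 3: x=-2 → posterior Inverse-Gamma(15/4, 953/40)
obs 4: x=7/4 → posterior Inverse-Gamma(17/4, 3817/160)
obs 5: x=-4 → posterior Inverse-Gamma(19/4, 6697/160)

k = 2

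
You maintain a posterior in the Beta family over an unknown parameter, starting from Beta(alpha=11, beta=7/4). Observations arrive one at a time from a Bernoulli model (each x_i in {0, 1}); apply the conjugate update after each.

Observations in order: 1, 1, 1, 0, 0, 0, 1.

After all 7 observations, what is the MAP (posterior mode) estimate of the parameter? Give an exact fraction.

obs 1: x=1 → posterior Beta(12, 7/4)
obs 2: x=1 → posterior Beta(13, 7/4)
obs 3: x=1 → posterior Beta(14, 7/4)
obs 4: x=0 → posterior Beta(14, 11/4)
obs 5: x=0 → posterior Beta(14, 15/4)
obs 6: x=0 → posterior Beta(14, 19/4)
obs 7: x=1 → posterior Beta(15, 19/4)

56/71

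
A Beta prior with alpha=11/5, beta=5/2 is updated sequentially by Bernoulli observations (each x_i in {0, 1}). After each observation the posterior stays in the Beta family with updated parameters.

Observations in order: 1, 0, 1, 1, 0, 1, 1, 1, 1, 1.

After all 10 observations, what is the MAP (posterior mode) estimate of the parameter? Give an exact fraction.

92/127

obs 1: x=1 → posterior Beta(16/5, 5/2)
obs 2: x=0 → posterior Beta(16/5, 7/2)
obs 3: x=1 → posterior Beta(21/5, 7/2)
obs 4: x=1 → posterior Beta(26/5, 7/2)
obs 5: x=0 → posterior Beta(26/5, 9/2)
obs 6: x=1 → posterior Beta(31/5, 9/2)
obs 7: x=1 → posterior Beta(36/5, 9/2)
obs 8: x=1 → posterior Beta(41/5, 9/2)
obs 9: x=1 → posterior Beta(46/5, 9/2)
obs 10: x=1 → posterior Beta(51/5, 9/2)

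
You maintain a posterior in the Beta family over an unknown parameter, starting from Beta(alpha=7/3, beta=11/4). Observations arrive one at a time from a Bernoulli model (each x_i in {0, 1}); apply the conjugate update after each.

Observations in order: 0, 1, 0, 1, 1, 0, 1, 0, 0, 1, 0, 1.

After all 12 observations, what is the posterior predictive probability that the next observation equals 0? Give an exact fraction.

21/41

obs 1: x=0 → posterior Beta(7/3, 15/4)
obs 2: x=1 → posterior Beta(10/3, 15/4)
obs 3: x=0 → posterior Beta(10/3, 19/4)
obs 4: x=1 → posterior Beta(13/3, 19/4)
obs 5: x=1 → posterior Beta(16/3, 19/4)
obs 6: x=0 → posterior Beta(16/3, 23/4)
obs 7: x=1 → posterior Beta(19/3, 23/4)
obs 8: x=0 → posterior Beta(19/3, 27/4)
obs 9: x=0 → posterior Beta(19/3, 31/4)
obs 10: x=1 → posterior Beta(22/3, 31/4)
obs 11: x=0 → posterior Beta(22/3, 35/4)
obs 12: x=1 → posterior Beta(25/3, 35/4)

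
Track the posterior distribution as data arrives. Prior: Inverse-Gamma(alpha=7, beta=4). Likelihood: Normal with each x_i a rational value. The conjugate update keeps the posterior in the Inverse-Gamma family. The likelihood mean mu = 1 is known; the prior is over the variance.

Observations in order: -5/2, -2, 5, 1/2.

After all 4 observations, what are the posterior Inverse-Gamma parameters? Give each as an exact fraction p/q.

alpha=9, beta=91/4

obs 1: x=-5/2 → posterior Inverse-Gamma(15/2, 81/8)
obs 2: x=-2 → posterior Inverse-Gamma(8, 117/8)
obs 3: x=5 → posterior Inverse-Gamma(17/2, 181/8)
obs 4: x=1/2 → posterior Inverse-Gamma(9, 91/4)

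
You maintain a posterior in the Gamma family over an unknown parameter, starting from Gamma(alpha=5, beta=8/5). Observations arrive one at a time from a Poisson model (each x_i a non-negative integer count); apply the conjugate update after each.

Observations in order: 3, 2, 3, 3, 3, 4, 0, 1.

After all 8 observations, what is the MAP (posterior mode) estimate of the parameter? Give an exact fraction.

115/48

obs 1: x=3 → posterior Gamma(8, 13/5)
obs 2: x=2 → posterior Gamma(10, 18/5)
obs 3: x=3 → posterior Gamma(13, 23/5)
obs 4: x=3 → posterior Gamma(16, 28/5)
obs 5: x=3 → posterior Gamma(19, 33/5)
obs 6: x=4 → posterior Gamma(23, 38/5)
obs 7: x=0 → posterior Gamma(23, 43/5)
obs 8: x=1 → posterior Gamma(24, 48/5)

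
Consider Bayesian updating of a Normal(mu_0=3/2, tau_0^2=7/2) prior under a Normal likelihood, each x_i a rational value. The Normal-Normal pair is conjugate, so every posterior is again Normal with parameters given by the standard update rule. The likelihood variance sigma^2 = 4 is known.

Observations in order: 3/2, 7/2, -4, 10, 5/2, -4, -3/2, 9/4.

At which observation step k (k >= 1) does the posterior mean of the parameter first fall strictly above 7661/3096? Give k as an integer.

obs 1: x=3/2 → posterior Normal(3/2, 28/15)
obs 2: x=7/2 → posterior Normal(47/22, 14/11)
obs 3: x=-4 → posterior Normal(19/29, 28/29)
obs 4: x=10 → posterior Normal(89/36, 7/9)
obs 5: x=5/2 → posterior Normal(213/86, 28/43)
obs 6: x=-4 → posterior Normal(157/100, 14/25)
obs 7: x=-3/2 → posterior Normal(68/57, 28/57)
obs 8: x=9/4 → posterior Normal(335/256, 7/16)

k = 5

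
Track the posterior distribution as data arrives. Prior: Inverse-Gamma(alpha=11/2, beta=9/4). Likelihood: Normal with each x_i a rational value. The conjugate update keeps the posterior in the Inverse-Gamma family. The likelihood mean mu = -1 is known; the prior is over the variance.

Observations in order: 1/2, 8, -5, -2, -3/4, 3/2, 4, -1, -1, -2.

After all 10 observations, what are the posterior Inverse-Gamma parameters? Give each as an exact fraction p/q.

obs 1: x=1/2 → posterior Inverse-Gamma(6, 27/8)
obs 2: x=8 → posterior Inverse-Gamma(13/2, 351/8)
obs 3: x=-5 → posterior Inverse-Gamma(7, 415/8)
obs 4: x=-2 → posterior Inverse-Gamma(15/2, 419/8)
obs 5: x=-3/4 → posterior Inverse-Gamma(8, 1677/32)
obs 6: x=3/2 → posterior Inverse-Gamma(17/2, 1777/32)
obs 7: x=4 → posterior Inverse-Gamma(9, 2177/32)
obs 8: x=-1 → posterior Inverse-Gamma(19/2, 2177/32)
obs 9: x=-1 → posterior Inverse-Gamma(10, 2177/32)
obs 10: x=-2 → posterior Inverse-Gamma(21/2, 2193/32)

alpha=21/2, beta=2193/32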